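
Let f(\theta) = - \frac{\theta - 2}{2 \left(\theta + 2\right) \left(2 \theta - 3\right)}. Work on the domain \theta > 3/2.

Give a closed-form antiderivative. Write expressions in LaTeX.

The denominator factors as 2 \left(\theta + 2\right) \left(2 \theta - 3\right); partial fractions split f into directly integrable pieces: \frac{1}{14 \left(2 \theta - 3\right)} - \frac{2}{7 \left(\theta + 2\right)}.
Check: d/d\theta[\frac{\log{\left(\theta - \frac{3}{2} \right)} - 8 \log{\left(\theta + 2 \right)}}{28}] = \frac{2 - \theta}{4 \theta^{2} + 2 \theta - 12}, which equals f(\theta).

An antiderivative is F(\theta) = \frac{\log{\left(\theta - \frac{3}{2} \right)} - 8 \log{\left(\theta + 2 \right)}}{28}.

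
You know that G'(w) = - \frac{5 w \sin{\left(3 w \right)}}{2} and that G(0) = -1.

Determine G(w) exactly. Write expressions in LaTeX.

For G(w) to be correct, d/dw[G] must agree with the stated G'(w) identically.
A general antiderivative is \frac{5 w \cos{\left(3 w \right)}}{6} - \frac{5 \sin{\left(3 w \right)}}{18} + C.
The condition gives C = -1 - (0) = -1.
So G(w) = \frac{15 w \cos{\left(3 w \right)} - 5 \sin{\left(3 w \right)} - 18}{18}.
Check: d/dw[\frac{15 w \cos{\left(3 w \right)} - 5 \sin{\left(3 w \right)} - 18}{18}] = - \frac{5 w \sin{\left(3 w \right)}}{2} = G'(w).

G(w) = \frac{15 w \cos{\left(3 w \right)} - 5 \sin{\left(3 w \right)} - 18}{18}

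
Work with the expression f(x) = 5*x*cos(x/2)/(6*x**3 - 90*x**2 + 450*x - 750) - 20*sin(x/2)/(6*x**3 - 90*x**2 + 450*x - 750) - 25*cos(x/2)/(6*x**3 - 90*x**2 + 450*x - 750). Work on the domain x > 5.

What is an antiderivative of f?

Recognize the product-rule pattern: f = u'v + uv' with u = 5/(3*(x - 5)**2), v = sin(x/2), so integration by parts undoes it.
Check: d/dx[5*sin(x/2)/(3*x**2 - 30*x + 75)] = (5*x*cos(x/2) - 20*sin(x/2) - 25*cos(x/2))/(6*x**3 - 90*x**2 + 450*x - 750), which equals f(x).

An antiderivative is F(x) = 5*sin(x/2)/(3*x**2 - 30*x + 75).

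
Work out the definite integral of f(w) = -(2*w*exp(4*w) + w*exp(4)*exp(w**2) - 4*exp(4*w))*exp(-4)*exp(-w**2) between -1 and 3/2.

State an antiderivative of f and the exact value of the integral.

Antiderivative: F(w) = -w**2/2 + exp(-4)*exp(4*w)*exp(-w**2); value = -5/8 - exp(-9) + exp(-1/4)

Since d/dw undoes antidifferentiation here, F'(w) = f(w) is required of F(w).
F(w) = -w**2/2 + exp(-4)*exp(4*w)*exp(-w**2) is an antiderivative of f.
Check: d/dw[-w**2/2 + exp(-4)*exp(4*w)*exp(-w**2)] = (-2*w*exp(4*w) - w*exp(4)*exp(w**2) + 4*exp(4*w))*exp(-4)*exp(-w**2), which equals f(w).
F(3/2) = -9/8 + exp(-1/4); F(-1) = -1/2 + exp(-9).
Integral = F(3/2) - F(-1) = -5/8 - exp(-9) + exp(-1/4).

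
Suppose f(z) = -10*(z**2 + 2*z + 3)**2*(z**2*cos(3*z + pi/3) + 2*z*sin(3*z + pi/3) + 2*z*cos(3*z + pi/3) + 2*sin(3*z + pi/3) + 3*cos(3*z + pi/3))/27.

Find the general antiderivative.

F(z) = -10*(z**2 + 2*z + 3)**3*sin(3*z + pi/3)/81 + C

f has the shape u'v + uv' for u = -10*(z**2/3 + 2*z/3 + 1)**3/3 and v = sin(3*z + pi/3) — it is the derivative of the product u*v.
Check: d/dz[-10*(z**2 + 2*z + 3)**3*sin(3*z + pi/3)/81] = -10*z**6*cos(3*z + pi/3)/27 - 20*z**5*sin(3*z + pi/3)/27 - 20*z**5*cos(3*z + pi/3)/9 - 100*z**4*sin(3*z + pi/3)/27 - 70*z**4*cos(3*z + pi/3)/9 - 280*z**3*sin(3*z + pi/3)/27 - 440*z**3*cos(3*z + pi/3)/27 - 440*z**2*sin(3*z + pi/3)/27 - 70*z**2*cos(3*z + pi/3)/3 - 140*z*sin(3*z + pi/3)/9 - 20*z*cos(3*z + pi/3) - 20*sin(3*z + pi/3)/3 - 10*cos(3*z + pi/3), which equals f(z).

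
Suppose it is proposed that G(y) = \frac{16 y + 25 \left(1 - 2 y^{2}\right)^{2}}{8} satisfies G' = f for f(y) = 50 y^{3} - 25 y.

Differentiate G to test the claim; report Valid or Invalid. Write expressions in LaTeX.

d/dy[G] = 50 y^{3} - 25 y + 2
d/dy[G] - f(y) = 2 != 0.

Invalid: d/dy[G] - f = 2, which is not 0.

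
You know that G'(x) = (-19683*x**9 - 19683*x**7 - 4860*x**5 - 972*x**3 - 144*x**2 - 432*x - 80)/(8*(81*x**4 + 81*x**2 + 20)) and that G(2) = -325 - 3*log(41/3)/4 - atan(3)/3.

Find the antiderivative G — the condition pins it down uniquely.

G(x) = -(243*x**6 + 36*log(3*x**2 + 5/3) + 16*atan(3*x/2) + 48)/48

Since d/dx undoes antidifferentiation here, G(x) must give back the stated G'(x).
A general antiderivative is -81*x**6/16 - 3*log(3*x**2 + 5/3)/4 - atan(3*x/2)/3 + C.
The condition gives C = -325 - 3*log(41/3)/4 - atan(3)/3 - (-324 - 3*log(41/3)/4 - atan(3)/3) = -1.
So G(x) = -(243*x**6 + 36*log(3*x**2 + 5/3) + 16*atan(3*x/2) + 48)/48.
Check: d/dx[-(243*x**6 + 36*log(3*x**2 + 5/3) + 16*atan(3*x/2) + 48)/48] = (-19683*x**9 - 19683*x**7 - 4860*x**5 - 972*x**3 - 144*x**2 - 432*x - 80)/(648*x**4 + 648*x**2 + 160), which equals G'(x).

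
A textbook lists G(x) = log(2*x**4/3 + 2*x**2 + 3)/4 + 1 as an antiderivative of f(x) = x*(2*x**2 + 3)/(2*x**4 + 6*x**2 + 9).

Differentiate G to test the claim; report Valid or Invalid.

Valid - the claim checks out under differentiation.

d/dx[G] = (2*x**3 + 3*x)/(2*x**4 + 6*x**2 + 9)
This equals f(x) exactly, so the claim holds.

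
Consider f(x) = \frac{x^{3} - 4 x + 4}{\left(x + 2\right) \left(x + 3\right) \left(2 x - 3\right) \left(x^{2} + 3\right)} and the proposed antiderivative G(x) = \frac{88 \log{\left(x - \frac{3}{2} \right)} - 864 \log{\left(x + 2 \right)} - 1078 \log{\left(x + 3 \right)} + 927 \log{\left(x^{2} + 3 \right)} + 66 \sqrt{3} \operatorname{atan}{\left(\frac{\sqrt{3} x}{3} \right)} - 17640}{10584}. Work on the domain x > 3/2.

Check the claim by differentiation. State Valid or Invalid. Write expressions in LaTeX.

d/dx[G] = \frac{x^{3} - 4 x + 4}{2 x^{5} + 7 x^{4} + 3 x^{3} + 3 x^{2} - 9 x - 54}
This equals f(x) exactly, so the claim holds.

Valid - the claim checks out under differentiation.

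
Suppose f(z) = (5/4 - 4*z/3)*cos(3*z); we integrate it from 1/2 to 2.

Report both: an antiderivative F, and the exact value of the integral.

Antiderivative: F(z) = -4*z*sin(3*z)/9 + 5*sin(3*z)/12 - 4*cos(3*z)/27; value = -7*sin(3/2)/36 - 4*cos(6)/27 + 4*cos(3/2)/27 - 17*sin(6)/36

Differentiate the proposed F(z) back; it has to land on f(z) exactly.
F(z) = -4*z*sin(3*z)/9 + 5*sin(3*z)/12 - 4*cos(3*z)/27 is an antiderivative of f.
Check: d/dz[-4*z*sin(3*z)/9 + 5*sin(3*z)/12 - 4*cos(3*z)/27] = -4*z*cos(3*z)/3 + 5*cos(3*z)/4, which equals f(z).
F(2) = -4*cos(6)/27 - 17*sin(6)/36; F(1/2) = -4*cos(3/2)/27 + 7*sin(3/2)/36.
Integral = F(2) - F(1/2) = -7*sin(3/2)/36 - 4*cos(6)/27 + 4*cos(3/2)/27 - 17*sin(6)/36.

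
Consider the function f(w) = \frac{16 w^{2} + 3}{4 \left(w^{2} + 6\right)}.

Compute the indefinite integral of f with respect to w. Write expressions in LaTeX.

F(w) = 4 w - \frac{31 \sqrt{6} \operatorname{atan}{\left(\frac{\sqrt{6} w}{6} \right)}}{8} + C

An antiderivative F(w) passes only if d/dw[F] lands on f(w) exactly.
Check: d/dw[4 w - \frac{31 \sqrt{6} \operatorname{atan}{\left(\frac{\sqrt{6} w}{6} \right)}}{8}] = \frac{16 w^{2} + 3}{4 w^{2} + 24}, which equals f(w).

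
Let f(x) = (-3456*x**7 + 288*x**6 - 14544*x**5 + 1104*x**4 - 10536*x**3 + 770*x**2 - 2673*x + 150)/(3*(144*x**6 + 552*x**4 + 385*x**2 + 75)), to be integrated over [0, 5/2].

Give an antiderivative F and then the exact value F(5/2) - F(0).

Differentiate the proposed F(x) back; it has to land on f(x) exactly.
F(x) = (-288*x**4 + 48*x**3 - 108*x**2*log(x**2 + 3) - 120*x**2 + 108*x**2*log(2) + 20*x - 45*log(x**2 + 3) + 18 + 45*log(2))/(72*x**2 + 30) is an antiderivative of f.
Check: d/dx[(-288*x**4 + 48*x**3 - 108*x**2*log(x**2 + 3) - 120*x**2 + 108*x**2*log(2) + 20*x - 45*log(x**2 + 3) + 18 + 45*log(2))/(72*x**2 + 30)] = (-3456*x**7 + 288*x**6 - 14544*x**5 + 1104*x**4 - 10536*x**3 + 770*x**2 - 2673*x + 150)/(432*x**6 + 1656*x**4 + 1155*x**2 + 225), which equals f(x).
F(5/2) = -5591/240 - 3*log(37/4)/2 + 3*log(2)/2; F(0) = -3*log(3)/2 + 3/5 + 3*log(2)/2.
Integral = F(5/2) - F(0) = -1147/48 - 3*log(37/8)/2 + 3*log(3/2)/2.

Antiderivative: F(x) = (-288*x**4 + 48*x**3 - 108*x**2*log(x**2 + 3) - 120*x**2 + 108*x**2*log(2) + 20*x - 45*log(x**2 + 3) + 18 + 45*log(2))/(72*x**2 + 30); value = -1147/48 - 3*log(37/8)/2 + 3*log(3/2)/2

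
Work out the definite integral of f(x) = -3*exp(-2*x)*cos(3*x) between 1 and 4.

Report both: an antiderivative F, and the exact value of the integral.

Antiderivative: F(x) = -9*exp(-2*x)*sin(3*x)/13 + 6*exp(-2*x)*cos(3*x)/13; value = -9*exp(-8)*sin(12)/13 + 6*exp(-8)*cos(12)/13 + 9*exp(-2)*sin(3)/13 - 6*exp(-2)*cos(3)/13

Any candidate F(x) must reproduce f(x) exactly when differentiated.
F(x) = -9*exp(-2*x)*sin(3*x)/13 + 6*exp(-2*x)*cos(3*x)/13 is an antiderivative of f.
Check: d/dx[-9*exp(-2*x)*sin(3*x)/13 + 6*exp(-2*x)*cos(3*x)/13] = -3*exp(-2*x)*cos(3*x) = f(x).
F(4) = -9*exp(-8)*sin(12)/13 + 6*exp(-8)*cos(12)/13; F(1) = 6*exp(-2)*cos(3)/13 - 9*exp(-2)*sin(3)/13.
Integral = F(4) - F(1) = -9*exp(-8)*sin(12)/13 + 6*exp(-8)*cos(12)/13 + 9*exp(-2)*sin(3)/13 - 6*exp(-2)*cos(3)/13.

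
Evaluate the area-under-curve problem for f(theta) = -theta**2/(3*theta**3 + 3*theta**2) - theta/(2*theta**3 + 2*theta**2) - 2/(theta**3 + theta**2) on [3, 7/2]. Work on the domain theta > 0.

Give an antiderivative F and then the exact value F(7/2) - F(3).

The denominator factors as 6*theta**2*(theta + 1); partial fractions split f into directly integrable pieces: -11/(6*(theta + 1)) + 3/(2*theta) - 2/theta**2.
F(theta) = (9*theta*log(theta) - 11*theta*log(theta + 1) + 12)/(6*theta) is an antiderivative of f.
Check: d/dtheta[(9*theta*log(theta) - 11*theta*log(theta + 1) + 12)/(6*theta)] = (-2*theta**2 - 3*theta - 12)/(6*theta**3 + 6*theta**2), which equals f(theta).
F(7/2) = -11*log(9/2)/6 + 4/7 + 3*log(7/2)/2; F(3) = -11*log(4)/6 + 2/3 + 3*log(3)/2.
Integral = F(7/2) - F(3) = -11*log(9/2)/6 - 3*log(3)/2 - 2/21 + 3*log(7/2)/2 + 11*log(4)/6.

Antiderivative: F(theta) = (9*theta*log(theta) - 11*theta*log(theta + 1) + 12)/(6*theta); value = -11*log(9/2)/6 - 3*log(3)/2 - 2/21 + 3*log(7/2)/2 + 11*log(4)/6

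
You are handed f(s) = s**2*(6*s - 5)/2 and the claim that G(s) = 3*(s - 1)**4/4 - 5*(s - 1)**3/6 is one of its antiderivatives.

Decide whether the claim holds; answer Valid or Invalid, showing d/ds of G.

d/ds[G] = 3*s**3 - 23*s**2/2 + 14*s - 11/2
d/ds[G] - f(s) = -9*s**2 + 14*s - 11/2 != 0.

Invalid: d/ds[G] - f = -9*s**2 + 14*s - 11/2, which is not 0.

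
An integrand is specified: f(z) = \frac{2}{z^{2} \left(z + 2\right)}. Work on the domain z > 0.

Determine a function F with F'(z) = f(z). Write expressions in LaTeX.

Factor the denominator (z^{2} \left(z + 2\right)) and decompose: f = \frac{1}{2 \left(z + 2\right)} - \frac{1}{2 z} + \frac{1}{z^{2}}; each piece integrates to a log, atan, or power term.
Check: d/dz[- \frac{\log{\left(z \right)}}{2} + \frac{\log{\left(z + 2 \right)}}{2} - \frac{1}{z}] = \frac{2}{z^{3} + 2 z^{2}}, which equals f(z).

An antiderivative is F(z) = - \frac{\log{\left(z \right)}}{2} + \frac{\log{\left(z + 2 \right)}}{2} - \frac{1}{z}.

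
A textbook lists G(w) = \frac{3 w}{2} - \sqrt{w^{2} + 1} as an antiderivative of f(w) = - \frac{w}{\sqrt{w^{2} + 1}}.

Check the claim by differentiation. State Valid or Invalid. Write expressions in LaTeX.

d/dw[G] = \frac{- 2 w + 3 \sqrt{w^{2} + 1}}{2 \sqrt{w^{2} + 1}}
d/dw[G] - f(w) = \frac{3}{2} != 0.

Invalid: d/dw[G] - f = \frac{3}{2}, which is not 0.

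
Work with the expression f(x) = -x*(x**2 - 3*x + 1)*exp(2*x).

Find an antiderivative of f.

An antiderivative is F(x) = -x**3*exp(2*x)/2 + 9*x**2*exp(2*x)/4 - 11*x*exp(2*x)/4 + 11*exp(2*x)/8.

f has the shape u'v + uv' for u = -x**3/2 + 9*x**2/4 - 11*x/4 + 11/8 and v = exp(2*x) — it is the derivative of the product u*v.
Check: d/dx[-x**3*exp(2*x)/2 + 9*x**2*exp(2*x)/4 - 11*x*exp(2*x)/4 + 11*exp(2*x)/8] = -x**3*exp(2*x) + 3*x**2*exp(2*x) - x*exp(2*x), which equals f(x).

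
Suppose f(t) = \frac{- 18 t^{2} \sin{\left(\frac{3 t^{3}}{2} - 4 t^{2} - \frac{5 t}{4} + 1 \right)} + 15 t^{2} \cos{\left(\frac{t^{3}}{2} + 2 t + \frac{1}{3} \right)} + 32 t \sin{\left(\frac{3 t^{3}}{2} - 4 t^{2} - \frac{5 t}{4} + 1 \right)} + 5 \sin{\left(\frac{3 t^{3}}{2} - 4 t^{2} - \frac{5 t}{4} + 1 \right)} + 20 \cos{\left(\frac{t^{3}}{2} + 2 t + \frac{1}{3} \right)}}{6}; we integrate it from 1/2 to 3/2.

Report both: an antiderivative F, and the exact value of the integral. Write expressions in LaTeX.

Antiderivative: F(t) = \frac{5 \sin{\left(\frac{t^{3}}{2} + 2 t + \frac{1}{3} \right)}}{3} + \frac{2 \cos{\left(\frac{3 t^{3}}{2} - 4 t^{2} - \frac{5 t}{4} + 1 \right)}}{3}; value = - \frac{5 \sin{\left(\frac{67}{48} \right)}}{3} + \frac{5 \sin{\left(\frac{241}{48} \right)}}{3} - \frac{2 \cos{\left(\frac{7}{16} \right)}}{3} + \frac{2 \cos{\left(\frac{77}{16} \right)}}{3}

Differentiate the proposed F(t) back; it has to land on f(t) exactly.
F(t) = \frac{5 \sin{\left(\frac{t^{3}}{2} + 2 t + \frac{1}{3} \right)}}{3} + \frac{2 \cos{\left(\frac{3 t^{3}}{2} - 4 t^{2} - \frac{5 t}{4} + 1 \right)}}{3} is an antiderivative of f.
Check: d/dt[\frac{5 \sin{\left(\frac{t^{3}}{2} + 2 t + \frac{1}{3} \right)}}{3} + \frac{2 \cos{\left(\frac{3 t^{3}}{2} - 4 t^{2} - \frac{5 t}{4} + 1 \right)}}{3}] = - 3 t^{2} \sin{\left(\frac{3 t^{3}}{2} - 4 t^{2} - \frac{5 t}{4} + 1 \right)} + \frac{5 t^{2} \cos{\left(\frac{t^{3}}{2} + 2 t + \frac{1}{3} \right)}}{2} + \frac{16 t \sin{\left(\frac{3 t^{3}}{2} - 4 t^{2} - \frac{5 t}{4} + 1 \right)}}{3} + \frac{5 \sin{\left(\frac{3 t^{3}}{2} - 4 t^{2} - \frac{5 t}{4} + 1 \right)}}{6} + \frac{10 \cos{\left(\frac{t^{3}}{2} + 2 t + \frac{1}{3} \right)}}{3}, which equals f(t).
F(3/2) = \frac{5 \sin{\left(\frac{241}{48} \right)}}{3} + \frac{2 \cos{\left(\frac{77}{16} \right)}}{3}; F(1/2) = \frac{2 \cos{\left(\frac{7}{16} \right)}}{3} + \frac{5 \sin{\left(\frac{67}{48} \right)}}{3}.
Integral = F(3/2) - F(1/2) = - \frac{5 \sin{\left(\frac{67}{48} \right)}}{3} + \frac{5 \sin{\left(\frac{241}{48} \right)}}{3} - \frac{2 \cos{\left(\frac{7}{16} \right)}}{3} + \frac{2 \cos{\left(\frac{77}{16} \right)}}{3}.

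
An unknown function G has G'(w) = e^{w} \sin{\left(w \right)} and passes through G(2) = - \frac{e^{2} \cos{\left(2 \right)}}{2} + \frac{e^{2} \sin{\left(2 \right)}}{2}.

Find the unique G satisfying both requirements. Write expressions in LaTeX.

G(w) = \frac{e^{w} \sin{\left(w \right)}}{2} - \frac{e^{w} \cos{\left(w \right)}}{2}

For G(w) to be correct, d/dw[G] must agree with the stated G'(w) identically.
A general antiderivative is \frac{e^{w} \sin{\left(w \right)}}{2} - \frac{e^{w} \cos{\left(w \right)}}{2} + C.
The condition gives C = - \frac{e^{2} \cos{\left(2 \right)}}{2} + \frac{e^{2} \sin{\left(2 \right)}}{2} - (- \frac{e^{2} \cos{\left(2 \right)}}{2} + \frac{e^{2} \sin{\left(2 \right)}}{2}) = 0.
So G(w) = \frac{e^{w} \sin{\left(w \right)}}{2} - \frac{e^{w} \cos{\left(w \right)}}{2}.
Check: d/dw[\frac{e^{w} \sin{\left(w \right)}}{2} - \frac{e^{w} \cos{\left(w \right)}}{2}] = e^{w} \sin{\left(w \right)} = G'(w).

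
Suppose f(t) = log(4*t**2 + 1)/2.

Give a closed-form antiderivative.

An antiderivative is F(t) = t*log(4*t**2 + 1)/2 - t + atan(2*t)/2.

Since d/dt undoes antidifferentiation here, F'(t) = f(t) is required of F(t).
Check: d/dt[t*log(4*t**2 + 1)/2 - t + atan(2*t)/2] = log(4*t**2 + 1)/2 = f(t).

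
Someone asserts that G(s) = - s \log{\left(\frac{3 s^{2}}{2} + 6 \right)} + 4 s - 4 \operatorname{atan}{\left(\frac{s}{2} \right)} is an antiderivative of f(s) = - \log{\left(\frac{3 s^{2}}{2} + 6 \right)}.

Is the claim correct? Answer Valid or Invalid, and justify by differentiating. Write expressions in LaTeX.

Invalid: d/ds[G] - f = 2, which is not 0.

d/ds[G] = - \log{\left(\frac{s^{2}}{2} + 2 \right)} - \log{\left(3 \right)} + 2
d/ds[G] - f(s) = 2 != 0.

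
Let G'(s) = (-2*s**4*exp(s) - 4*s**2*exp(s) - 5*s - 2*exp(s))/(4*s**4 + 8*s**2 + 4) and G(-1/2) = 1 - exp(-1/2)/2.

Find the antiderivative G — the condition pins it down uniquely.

A first test for any G(s): its s-derivative must equal the given G'(s).
A general antiderivative is -exp(s)/2 + 5/(4*(2*s**2 + 2)) + C.
The condition gives C = 1 - exp(-1/2)/2 - (1/2 - exp(-1/2)/2) = 1/2.
So G(s) = -exp(s)/2 + 1/2 + 5/(4*(2*s**2 + 2)).
Check: d/ds[-exp(s)/2 + 1/2 + 5/(4*(2*s**2 + 2))] = (-2*s**4*exp(s) - 4*s**2*exp(s) - 5*s - 2*exp(s))/(4*s**4 + 8*s**2 + 4) = G'(s).

G(s) = -exp(s)/2 + 1/2 + 5/(4*(2*s**2 + 2))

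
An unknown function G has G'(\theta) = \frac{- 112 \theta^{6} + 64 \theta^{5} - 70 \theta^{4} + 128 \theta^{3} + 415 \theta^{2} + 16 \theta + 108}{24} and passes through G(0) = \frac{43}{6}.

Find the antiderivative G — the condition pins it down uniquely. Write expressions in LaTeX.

G(\theta) = - \frac{48 \theta^{7} - 32 \theta^{6} + 42 \theta^{5} - 96 \theta^{4} - 415 \theta^{3} - 24 \theta^{2} - 324 \theta - 516}{72}

Recognize the product-rule pattern: G'(\theta) = u'v + uv' with u = \frac{4 \theta^{3}}{3} + \frac{\theta}{2} + \frac{5}{3}, v = - \frac{\theta^{4}}{2} + \frac{\theta^{3}}{3} - \frac{\theta^{2}}{4} + \frac{3 \theta}{2} + 4, so integration by parts undoes it.
A general antiderivative is \left(\frac{4 \theta^{3}}{3} + \frac{\theta}{2} + \frac{5}{3}\right) \left(- \frac{\theta^{4}}{2} + \frac{\theta^{3}}{3} - \frac{\theta^{2}}{4} + \frac{3 \theta}{2} + 4\right) + C.
The condition gives C = \frac{43}{6} - (\frac{20}{3}) = \frac{1}{2}.
So G(\theta) = - \frac{48 \theta^{7} - 32 \theta^{6} + 42 \theta^{5} - 96 \theta^{4} - 415 \theta^{3} - 24 \theta^{2} - 324 \theta - 516}{72}.
Check: d/d\theta[- \frac{48 \theta^{7} - 32 \theta^{6} + 42 \theta^{5} - 96 \theta^{4} - 415 \theta^{3} - 24 \theta^{2} - 324 \theta - 516}{72}] = - \frac{14 \theta^{6}}{3} + \frac{8 \theta^{5}}{3} - \frac{35 \theta^{4}}{12} + \frac{16 \theta^{3}}{3} + \frac{415 \theta^{2}}{24} + \frac{2 \theta}{3} + \frac{9}{2}, which equals G'(\theta).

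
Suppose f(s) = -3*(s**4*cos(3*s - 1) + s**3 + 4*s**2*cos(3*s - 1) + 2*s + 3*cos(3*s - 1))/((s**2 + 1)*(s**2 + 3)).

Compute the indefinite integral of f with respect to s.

F(s) = -3*log(s**4 + 4*s**2 + 3)/4 - sin(3*s - 1) + C

Since d/ds undoes antidifferentiation here, F'(s) = f(s) is required of F(s).
Check: d/ds[-3*log(s**4 + 4*s**2 + 3)/4 - sin(3*s - 1)] = (-3*s**4*cos(3*s - 1) - 3*s**3 - 12*s**2*cos(3*s - 1) - 6*s - 9*cos(3*s - 1))/(s**4 + 4*s**2 + 3), which equals f(s).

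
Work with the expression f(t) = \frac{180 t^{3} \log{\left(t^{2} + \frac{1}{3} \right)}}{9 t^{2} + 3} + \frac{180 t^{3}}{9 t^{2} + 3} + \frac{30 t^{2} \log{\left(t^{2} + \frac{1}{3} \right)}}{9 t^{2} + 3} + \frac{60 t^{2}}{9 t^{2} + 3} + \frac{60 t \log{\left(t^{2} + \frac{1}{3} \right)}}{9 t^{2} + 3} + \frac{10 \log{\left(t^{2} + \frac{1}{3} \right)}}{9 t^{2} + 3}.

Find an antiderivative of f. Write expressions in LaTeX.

An antiderivative is F(t) = 10 t^{2} \log{\left(t^{2} + \frac{1}{3} \right)} + \frac{10 t \log{\left(t^{2} + \frac{1}{3} \right)}}{3}.

Recognize the product-rule pattern: f = u'v + uv' with u = 10 t^{2} + \frac{10 t}{3}, v = \log{\left(t^{2} + \frac{1}{3} \right)}, so integration by parts undoes it.
Check: d/dt[10 t^{2} \log{\left(t^{2} + \frac{1}{3} \right)} + \frac{10 t \log{\left(t^{2} + \frac{1}{3} \right)}}{3}] = \frac{180 t^{3} \log{\left(t^{2} + \frac{1}{3} \right)} + 180 t^{3} + 30 t^{2} \log{\left(t^{2} + \frac{1}{3} \right)} + 60 t^{2} + 60 t \log{\left(t^{2} + \frac{1}{3} \right)} + 10 \log{\left(t^{2} + \frac{1}{3} \right)}}{9 t^{2} + 3}, which equals f(t).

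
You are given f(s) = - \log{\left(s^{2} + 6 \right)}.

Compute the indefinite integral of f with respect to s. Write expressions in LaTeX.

F(s) = - s \log{\left(s^{2} + 6 \right)} + 2 s - 2 \sqrt{6} \operatorname{atan}{\left(\frac{\sqrt{6} s}{6} \right)} + C

A candidate is checked by its d/ds: the result must match f(s).
Check: d/ds[- s \log{\left(s^{2} + 6 \right)} + 2 s - 2 \sqrt{6} \operatorname{atan}{\left(\frac{\sqrt{6} s}{6} \right)}] = - \log{\left(s^{2} + 6 \right)} = f(s).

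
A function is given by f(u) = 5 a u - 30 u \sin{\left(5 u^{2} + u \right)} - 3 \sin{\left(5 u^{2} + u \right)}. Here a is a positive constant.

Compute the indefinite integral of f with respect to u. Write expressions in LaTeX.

F(u) = \frac{5 a u^{2}}{2} + 3 \cos{\left(5 u^{2} + u \right)} + C

Integrate term by term and add the pieces.
Check: d/du[\frac{5 a u^{2}}{2} + 3 \cos{\left(5 u^{2} + u \right)}] = 5 a u - 30 u \sin{\left(5 u^{2} + u \right)} - 3 \sin{\left(5 u^{2} + u \right)} = f(u).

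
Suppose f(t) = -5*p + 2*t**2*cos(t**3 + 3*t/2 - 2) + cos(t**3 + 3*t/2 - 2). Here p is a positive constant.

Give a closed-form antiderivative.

An antiderivative is F(t) = -5*p*t + 2*sin(t**3 + 3*t/2 - 2)/3.

The integrand splits into summands that can be handled one at a time.
Check: d/dt[-5*p*t + 2*sin(t**3 + 3*t/2 - 2)/3] = -5*p + 2*t**2*cos(t**3 + 3*t/2 - 2) + cos(t**3 + 3*t/2 - 2) = f(t).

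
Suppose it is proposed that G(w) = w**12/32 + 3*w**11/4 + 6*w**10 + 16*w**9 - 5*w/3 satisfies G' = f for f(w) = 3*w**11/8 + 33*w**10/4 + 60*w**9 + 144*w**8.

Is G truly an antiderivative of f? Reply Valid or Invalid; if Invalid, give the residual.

d/dw[G] = 3*w**11/8 + 33*w**10/4 + 60*w**9 + 144*w**8 - 5/3
d/dw[G] - f(w) = -5/3 != 0.

Invalid: d/dw[G] - f = -5/3, which is not 0.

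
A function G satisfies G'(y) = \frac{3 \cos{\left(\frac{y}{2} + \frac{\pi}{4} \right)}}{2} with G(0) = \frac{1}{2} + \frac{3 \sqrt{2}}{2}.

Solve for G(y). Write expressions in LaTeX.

Differentiate the proposed G(y) back; it has to land on the given G'(y).
A general antiderivative is 3 \sin{\left(\frac{y}{2} + \frac{\pi}{4} \right)} + C.
The condition gives C = \frac{1}{2} + \frac{3 \sqrt{2}}{2} - (\frac{3 \sqrt{2}}{2}) = \frac{1}{2}.
So G(y) = 3 \sin{\left(\frac{y}{2} + \frac{\pi}{4} \right)} + \frac{1}{2}.
Check: d/dy[3 \sin{\left(\frac{y}{2} + \frac{\pi}{4} \right)} + \frac{1}{2}] = \frac{3 \cos{\left(\frac{y}{2} + \frac{\pi}{4} \right)}}{2} = G'(y).

G(y) = 3 \sin{\left(\frac{y}{2} + \frac{\pi}{4} \right)} + \frac{1}{2}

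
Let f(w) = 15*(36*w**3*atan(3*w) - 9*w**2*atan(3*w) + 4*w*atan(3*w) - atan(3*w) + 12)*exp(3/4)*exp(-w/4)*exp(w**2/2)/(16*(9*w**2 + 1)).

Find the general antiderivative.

f has the shape u'v + uv' for u = 15*atan(3*w)/4 and v = exp(w**2/2 - w/4 + 3/4) — it is the derivative of the product u*v.
Check: d/dw[15*exp(3/4)*exp(-w/4)*exp(w**2/2)*atan(3*w)/4] = (540*w**3*exp(3/4)*exp(w**2/2)*atan(3*w) - 135*w**2*exp(3/4)*exp(w**2/2)*atan(3*w) + 60*w*exp(3/4)*exp(w**2/2)*atan(3*w) - 15*exp(3/4)*exp(w**2/2)*atan(3*w) + 180*exp(3/4)*exp(w**2/2))/(144*w**2*exp(w/4) + 16*exp(w/4)), which equals f(w).

F(w) = 15*exp(3/4)*exp(-w/4)*exp(w**2/2)*atan(3*w)/4 + C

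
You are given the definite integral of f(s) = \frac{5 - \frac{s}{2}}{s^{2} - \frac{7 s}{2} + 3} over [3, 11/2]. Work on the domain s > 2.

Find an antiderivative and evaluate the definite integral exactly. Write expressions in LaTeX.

Factor the denominator (\left(s - 2\right) \left(2 s - 3\right)) and decompose: f = - \frac{17}{2 s - 3} + \frac{8}{s - 2}; each piece integrates to a log, atan, or power term.
F(s) = 8 \log{\left(s - 2 \right)} - \frac{17 \log{\left(s - \frac{3}{2} \right)}}{2} is an antiderivative of f.
Check: d/ds[8 \log{\left(s - 2 \right)} - \frac{17 \log{\left(s - \frac{3}{2} \right)}}{2}] = \frac{10 - s}{2 s^{2} - 7 s + 6}, which equals f(s).
F(11/2) = - \frac{17 \log{\left(4 \right)}}{2} + 8 \log{\left(\frac{7}{2} \right)}; F(3) = - \frac{17 \log{\left(\frac{3}{2} \right)}}{2}.
Integral = F(11/2) - F(3) = - \frac{17 \log{\left(4 \right)}}{2} + \frac{17 \log{\left(\frac{3}{2} \right)}}{2} + 8 \log{\left(\frac{7}{2} \right)}.

Antiderivative: F(s) = 8 \log{\left(s - 2 \right)} - \frac{17 \log{\left(s - \frac{3}{2} \right)}}{2}; value = - \frac{17 \log{\left(4 \right)}}{2} + \frac{17 \log{\left(\frac{3}{2} \right)}}{2} + 8 \log{\left(\frac{7}{2} \right)}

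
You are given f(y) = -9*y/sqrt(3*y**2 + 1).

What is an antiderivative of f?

f matches the chain-rule pattern g'(h)*h' with inner function h(y) = 3*y**2 + 1; substituting u = h(y) collapses the integral.
Check: d/dy[-3*sqrt(3*y**2 + 1)] = -9*y/sqrt(3*y**2 + 1) = f(y).

An antiderivative is F(y) = -3*sqrt(3*y**2 + 1).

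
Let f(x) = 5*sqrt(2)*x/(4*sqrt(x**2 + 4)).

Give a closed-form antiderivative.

f matches the chain-rule pattern g'(h)*h' with inner function h(x) = x**2/2 + 2; substituting u = h(x) collapses the integral.
Check: d/dx[5*sqrt(x**2/2 + 2)/2] = 5*sqrt(2)*x/(4*sqrt(x**2 + 4)) = f(x).

An antiderivative is F(x) = 5*sqrt(x**2/2 + 2)/2.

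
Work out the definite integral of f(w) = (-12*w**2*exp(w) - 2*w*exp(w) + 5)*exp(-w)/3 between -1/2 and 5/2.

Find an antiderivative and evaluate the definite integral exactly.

Antiderivative: F(w) = -4*w**3/3 - w**2/3 - 5*exp(-w)/3; value = -23 - 5*exp(-5/2)/3 + 5*exp(1/2)/3

Recover f(w) by differentiating a candidate F(w); any mismatch rules it out.
F(w) = -4*w**3/3 - w**2/3 - 5*exp(-w)/3 is an antiderivative of f.
Check: d/dw[-4*w**3/3 - w**2/3 - 5*exp(-w)/3] = (-12*w**2*exp(w) - 2*w*exp(w) + 5)*exp(-w)/3 = f(w).
F(5/2) = -275/12 - 5*exp(-5/2)/3; F(-1/2) = 1/12 - 5*exp(1/2)/3.
Integral = F(5/2) - F(-1/2) = -23 - 5*exp(-5/2)/3 + 5*exp(1/2)/3.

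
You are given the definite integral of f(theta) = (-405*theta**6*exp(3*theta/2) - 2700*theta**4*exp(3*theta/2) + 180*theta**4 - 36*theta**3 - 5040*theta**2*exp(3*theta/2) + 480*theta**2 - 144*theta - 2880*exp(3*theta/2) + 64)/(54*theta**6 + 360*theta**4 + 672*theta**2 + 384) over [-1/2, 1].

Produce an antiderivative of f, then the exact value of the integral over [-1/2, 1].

An antiderivative F(theta) passes only if d/dtheta[F] lands on f(theta) exactly.
F(theta) = -theta/(3*theta**2/2 + 2) - 5*exp(3*theta/2) + 4*atan(theta/2)/3 + 1/(3*theta**2 + 4) is an antiderivative of f.
Check: d/dtheta[-theta/(3*theta**2/2 + 2) - 5*exp(3*theta/2) + 4*atan(theta/2)/3 + 1/(3*theta**2 + 4)] = (-405*theta**6*exp(3*theta/2) - 2700*theta**4*exp(3*theta/2) + 180*theta**4 - 36*theta**3 - 5040*theta**2*exp(3*theta/2) + 480*theta**2 - 144*theta - 2880*exp(3*theta/2) + 64)/(54*theta**6 + 360*theta**4 + 672*theta**2 + 384) = f(theta).
F(1) = -5*exp(3/2) - 1/7 + 4*atan(1/2)/3; F(-1/2) = -5*exp(-3/4) - 4*atan(1/4)/3 + 8/19.
Integral = F(1) - F(-1/2) = -5*exp(3/2) - 75/133 + 4*atan(1/4)/3 + 4*atan(1/2)/3 + 5*exp(-3/4).

Antiderivative: F(theta) = -theta/(3*theta**2/2 + 2) - 5*exp(3*theta/2) + 4*atan(theta/2)/3 + 1/(3*theta**2 + 4); value = -5*exp(3/2) - 75/133 + 4*atan(1/4)/3 + 4*atan(1/2)/3 + 5*exp(-3/4)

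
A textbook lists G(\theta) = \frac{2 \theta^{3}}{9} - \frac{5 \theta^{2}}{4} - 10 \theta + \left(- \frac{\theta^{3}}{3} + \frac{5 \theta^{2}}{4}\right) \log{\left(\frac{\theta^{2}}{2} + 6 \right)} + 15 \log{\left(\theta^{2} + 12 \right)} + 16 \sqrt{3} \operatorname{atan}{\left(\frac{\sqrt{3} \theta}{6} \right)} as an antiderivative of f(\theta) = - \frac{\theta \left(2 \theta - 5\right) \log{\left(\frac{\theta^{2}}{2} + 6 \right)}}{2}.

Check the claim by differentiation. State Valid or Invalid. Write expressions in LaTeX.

Invalid: d/d\theta[G] - f = -2, which is not 0.

d/d\theta[G] = - \theta^{2} \log{\left(\frac{\theta^{2}}{2} + 6 \right)} + \frac{5 \theta \log{\left(\frac{\theta^{2}}{2} + 6 \right)}}{2} - 2
d/d\theta[G] - f(\theta) = -2 != 0.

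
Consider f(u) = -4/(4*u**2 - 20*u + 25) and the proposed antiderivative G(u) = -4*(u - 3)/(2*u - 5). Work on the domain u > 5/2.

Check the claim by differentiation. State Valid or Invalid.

d/du[G] = -4/(4*u**2 - 20*u + 25)
This equals f(u) exactly, so the claim holds.

Valid. The derivative of G reproduces f.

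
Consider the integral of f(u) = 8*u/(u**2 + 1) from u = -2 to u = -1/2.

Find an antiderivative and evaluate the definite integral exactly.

The substitution w = 2*u**2 + 2 works: f is exactly (dF/dw)*(dw/du) for that inner function.
F(u) = 4*log(2*u**2 + 2) is an antiderivative of f.
Check: d/du[4*log(2*u**2 + 2)] = 8*u/(u**2 + 1) = f(u).
F(-1/2) = 4*log(5/2); F(-2) = 4*log(10).
Integral = F(-1/2) - F(-2) = -4*log(10) + 4*log(5/2).

Antiderivative: F(u) = 4*log(2*u**2 + 2); value = -4*log(10) + 4*log(5/2)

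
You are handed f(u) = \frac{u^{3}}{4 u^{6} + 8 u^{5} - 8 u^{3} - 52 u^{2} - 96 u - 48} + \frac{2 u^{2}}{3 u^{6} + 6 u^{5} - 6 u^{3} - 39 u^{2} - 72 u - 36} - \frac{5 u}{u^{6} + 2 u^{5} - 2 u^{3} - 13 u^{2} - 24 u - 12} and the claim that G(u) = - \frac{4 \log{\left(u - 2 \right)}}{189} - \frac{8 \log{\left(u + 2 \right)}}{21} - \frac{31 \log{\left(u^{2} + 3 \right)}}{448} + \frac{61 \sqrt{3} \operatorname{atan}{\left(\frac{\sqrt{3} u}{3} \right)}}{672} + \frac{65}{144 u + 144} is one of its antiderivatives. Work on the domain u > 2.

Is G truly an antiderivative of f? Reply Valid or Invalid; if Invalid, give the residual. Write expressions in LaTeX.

d/du[G] = \frac{- 467 u^{5} - 467 u^{4} + 683 u^{3} + 1043 u^{2} + 1284 u + 5604}{864 u^{6} + 1728 u^{5} - 1728 u^{3} - 11232 u^{2} - 20736 u - 10368}
d/du[G] - f(u) = - \frac{467}{864 u + 864} != 0.

Invalid: d/du[G] - f = - \frac{467}{864 u + 864}, which is not 0.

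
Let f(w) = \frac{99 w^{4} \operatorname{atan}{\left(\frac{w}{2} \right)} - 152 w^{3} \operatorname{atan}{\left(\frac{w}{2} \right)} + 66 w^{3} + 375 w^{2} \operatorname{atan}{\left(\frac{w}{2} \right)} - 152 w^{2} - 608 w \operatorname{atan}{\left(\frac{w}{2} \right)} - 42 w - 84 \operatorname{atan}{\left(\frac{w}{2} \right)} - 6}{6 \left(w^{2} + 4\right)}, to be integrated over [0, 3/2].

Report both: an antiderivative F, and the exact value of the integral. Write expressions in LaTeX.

f has the shape u'v + uv' for u = \frac{11 w^{3}}{2} - \frac{38 w^{2}}{3} - \frac{7 w}{2} - \frac{1}{2} and v = \operatorname{atan}{\left(\frac{w}{2} \right)} — it is the derivative of the product u*v.
F(w) = \frac{11 w^{3} \operatorname{atan}{\left(\frac{w}{2} \right)}}{2} - \frac{38 w^{2} \operatorname{atan}{\left(\frac{w}{2} \right)}}{3} - \frac{7 w \operatorname{atan}{\left(\frac{w}{2} \right)}}{2} - \frac{\operatorname{atan}{\left(\frac{w}{2} \right)}}{2} is an antiderivative of f.
Check: d/dw[\frac{11 w^{3} \operatorname{atan}{\left(\frac{w}{2} \right)}}{2} - \frac{38 w^{2} \operatorname{atan}{\left(\frac{w}{2} \right)}}{3} - \frac{7 w \operatorname{atan}{\left(\frac{w}{2} \right)}}{2} - \frac{\operatorname{atan}{\left(\frac{w}{2} \right)}}{2}] = \frac{99 w^{4} \operatorname{atan}{\left(\frac{w}{2} \right)} - 152 w^{3} \operatorname{atan}{\left(\frac{w}{2} \right)} + 66 w^{3} + 375 w^{2} \operatorname{atan}{\left(\frac{w}{2} \right)} - 152 w^{2} - 608 w \operatorname{atan}{\left(\frac{w}{2} \right)} - 42 w - 84 \operatorname{atan}{\left(\frac{w}{2} \right)} - 6}{6 w^{2} + 24}, which equals f(w).
F(3/2) = - \frac{251 \operatorname{atan}{\left(\frac{3}{4} \right)}}{16}; F(0) = 0.
Integral = F(3/2) - F(0) = - \frac{251 \operatorname{atan}{\left(\frac{3}{4} \right)}}{16}.

Antiderivative: F(w) = \frac{11 w^{3} \operatorname{atan}{\left(\frac{w}{2} \right)}}{2} - \frac{38 w^{2} \operatorname{atan}{\left(\frac{w}{2} \right)}}{3} - \frac{7 w \operatorname{atan}{\left(\frac{w}{2} \right)}}{2} - \frac{\operatorname{atan}{\left(\frac{w}{2} \right)}}{2}; value = - \frac{251 \operatorname{atan}{\left(\frac{3}{4} \right)}}{16}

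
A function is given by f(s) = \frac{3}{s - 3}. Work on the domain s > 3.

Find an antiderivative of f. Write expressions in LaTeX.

An antiderivative is F(s) = 3 \log{\left(s - 3 \right)}.

For F(s) to be correct the identity F'(s) - f(s) = 0 must hold.
Check: d/ds[3 \log{\left(s - 3 \right)}] = \frac{3}{s - 3} = f(s).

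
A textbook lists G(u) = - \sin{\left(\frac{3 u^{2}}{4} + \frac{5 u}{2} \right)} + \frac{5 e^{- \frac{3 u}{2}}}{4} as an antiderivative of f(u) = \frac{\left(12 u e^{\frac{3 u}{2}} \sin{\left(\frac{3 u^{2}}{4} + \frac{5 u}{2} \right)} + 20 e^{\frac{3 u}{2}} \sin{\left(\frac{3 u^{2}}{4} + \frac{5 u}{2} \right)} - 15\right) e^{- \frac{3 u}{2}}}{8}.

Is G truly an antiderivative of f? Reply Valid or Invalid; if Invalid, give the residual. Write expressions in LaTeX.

Invalid: d/du[G] - f = - \frac{3 u \sin{\left(\frac{3 u^{2}}{4} + \frac{5 u}{2} \right)}}{2} - \frac{3 u \cos{\left(\frac{3 u^{2}}{4} + \frac{5 u}{2} \right)}}{2} - \frac{5 \sin{\left(\frac{3 u^{2}}{4} + \frac{5 u}{2} \right)}}{2} - \frac{5 \cos{\left(\frac{3 u^{2}}{4} + \frac{5 u}{2} \right)}}{2}, which is not 0.

d/du[G] = \frac{\left(- 12 u e^{\frac{3 u}{2}} \cos{\left(\frac{3 u^{2}}{4} + \frac{5 u}{2} \right)} - 20 e^{\frac{3 u}{2}} \cos{\left(\frac{3 u^{2}}{4} + \frac{5 u}{2} \right)} - 15\right) e^{- \frac{3 u}{2}}}{8}
d/du[G] - f(u) = - \frac{3 u \sin{\left(\frac{3 u^{2}}{4} + \frac{5 u}{2} \right)}}{2} - \frac{3 u \cos{\left(\frac{3 u^{2}}{4} + \frac{5 u}{2} \right)}}{2} - \frac{5 \sin{\left(\frac{3 u^{2}}{4} + \frac{5 u}{2} \right)}}{2} - \frac{5 \cos{\left(\frac{3 u^{2}}{4} + \frac{5 u}{2} \right)}}{2} != 0.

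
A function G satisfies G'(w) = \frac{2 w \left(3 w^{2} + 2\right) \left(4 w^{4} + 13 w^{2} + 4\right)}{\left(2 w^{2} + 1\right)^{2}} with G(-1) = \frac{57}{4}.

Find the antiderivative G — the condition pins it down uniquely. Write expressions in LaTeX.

G(w) = \frac{12 w^{6} + 76 w^{4} + 66 w^{2} + 17}{8 w^{2} + 4}

Any candidate G(w) must reproduce the stated G'(w) exactly.
A general antiderivative is 5 w^{2} + \frac{6 \left(w^{2} + 1\right)^{3}}{4 w^{2} + 2} + \frac{3}{4} + C.
The condition gives C = \frac{57}{4} - (\frac{55}{4}) = \frac{1}{2}.
So G(w) = \frac{12 w^{6} + 76 w^{4} + 66 w^{2} + 17}{8 w^{2} + 4}.
Check: d/dw[\frac{12 w^{6} + 76 w^{4} + 66 w^{2} + 17}{8 w^{2} + 4}] = \frac{24 w^{7} + 94 w^{5} + 76 w^{3} + 16 w}{4 w^{4} + 4 w^{2} + 1}, which equals G'(w).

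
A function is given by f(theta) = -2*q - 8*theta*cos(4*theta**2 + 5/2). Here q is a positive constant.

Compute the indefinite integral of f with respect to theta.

Whatever form F(theta) takes, F'(theta) = f(theta) is non-negotiable.
Check: d/dtheta[-2*q*theta - sin(4*theta**2 + 5/2)] = -2*q - 8*theta*cos(4*theta**2 + 5/2) = f(theta).

F(theta) = -2*q*theta - sin(4*theta**2 + 5/2) + C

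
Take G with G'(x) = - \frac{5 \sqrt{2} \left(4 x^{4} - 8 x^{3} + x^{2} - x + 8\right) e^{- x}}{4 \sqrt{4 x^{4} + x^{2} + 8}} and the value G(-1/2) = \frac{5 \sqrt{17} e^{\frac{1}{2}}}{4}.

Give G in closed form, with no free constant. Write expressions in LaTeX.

G'(x) has the shape u'v + uv' for u = \frac{5 \sqrt{2 x^{4} + \frac{x^{2}}{2} + 4}}{2} and v = e^{- x} — it is the derivative of the product u*v.
A general antiderivative is \frac{5 \sqrt{2 x^{4} + \frac{x^{2}}{2} + 4} e^{- x}}{2} + C.
The condition gives C = \frac{5 \sqrt{17} e^{\frac{1}{2}}}{4} - (\frac{5 \sqrt{17} e^{\frac{1}{2}}}{4}) = 0.
So G(x) = \frac{5 \sqrt{2} \sqrt{4 x^{4} + x^{2} + 8} e^{- x}}{4}.
Check: d/dx[\frac{5 \sqrt{2} \sqrt{4 x^{4} + x^{2} + 8} e^{- x}}{4}] = \frac{\left(- 20 \sqrt{2} x^{4} + 40 \sqrt{2} x^{3} - 5 \sqrt{2} x^{2} + 5 \sqrt{2} x - 40 \sqrt{2}\right) e^{- x}}{4 \sqrt{4 x^{4} + x^{2} + 8}}, which equals G'(x).

G(x) = \frac{5 \sqrt{2} \sqrt{4 x^{4} + x^{2} + 8} e^{- x}}{4}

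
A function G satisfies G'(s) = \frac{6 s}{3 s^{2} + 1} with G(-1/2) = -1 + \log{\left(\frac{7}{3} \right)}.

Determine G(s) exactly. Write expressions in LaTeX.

G(s) = \log{\left(4 s^{2} + \frac{4}{3} \right)} - 1

G'(s) matches the chain-rule pattern g'(h)*h' with inner function h(s) = 4 s^{2} + \frac{4}{3}; substituting u = h(s) collapses the integral.
A general antiderivative is \log{\left(4 s^{2} + \frac{4}{3} \right)} + C.
The condition gives C = -1 + \log{\left(\frac{7}{3} \right)} - (\log{\left(\frac{7}{3} \right)}) = -1.
So G(s) = \log{\left(4 s^{2} + \frac{4}{3} \right)} - 1.
Check: d/ds[\log{\left(4 s^{2} + \frac{4}{3} \right)} - 1] = \frac{6 s}{3 s^{2} + 1} = G'(s).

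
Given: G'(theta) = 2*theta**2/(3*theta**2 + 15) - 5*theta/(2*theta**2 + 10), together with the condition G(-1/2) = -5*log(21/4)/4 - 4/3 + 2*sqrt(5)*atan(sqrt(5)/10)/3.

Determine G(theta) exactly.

Integrate term by term and add the pieces.
A general antiderivative is 2*theta/3 - 5*log(theta**2 + 5)/4 - 2*sqrt(5)*atan(sqrt(5)*theta/5)/3 + C.
The condition gives C = -5*log(21/4)/4 - 4/3 + 2*sqrt(5)*atan(sqrt(5)/10)/3 - (-5*log(21/4)/4 - 1/3 + 2*sqrt(5)*atan(sqrt(5)/10)/3) = -1.
So G(theta) = (8*theta - 15*log(theta**2 + 5) - 8*sqrt(5)*atan(sqrt(5)*theta/5) - 12)/12.
Check: d/dtheta[(8*theta - 15*log(theta**2 + 5) - 8*sqrt(5)*atan(sqrt(5)*theta/5) - 12)/12] = (4*theta**2 - 15*theta)/(6*theta**2 + 30), which equals G'(theta).

G(theta) = (8*theta - 15*log(theta**2 + 5) - 8*sqrt(5)*atan(sqrt(5)*theta/5) - 12)/12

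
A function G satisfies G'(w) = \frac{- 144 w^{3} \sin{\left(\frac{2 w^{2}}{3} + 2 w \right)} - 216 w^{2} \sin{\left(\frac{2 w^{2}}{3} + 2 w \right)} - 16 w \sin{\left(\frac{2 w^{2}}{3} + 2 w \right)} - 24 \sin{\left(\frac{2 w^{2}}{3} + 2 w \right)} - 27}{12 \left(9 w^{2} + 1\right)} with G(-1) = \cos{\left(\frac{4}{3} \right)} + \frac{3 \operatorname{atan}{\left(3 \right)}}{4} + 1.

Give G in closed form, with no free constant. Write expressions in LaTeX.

A candidate passes only if d/dw[G] lands on the given G'(w) exactly.
A general antiderivative is \cos{\left(\frac{2 w^{2}}{3} + 2 w \right)} - \frac{3 \operatorname{atan}{\left(3 w \right)}}{4} + C.
The condition gives C = \cos{\left(\frac{4}{3} \right)} + \frac{3 \operatorname{atan}{\left(3 \right)}}{4} + 1 - (\cos{\left(\frac{4}{3} \right)} + \frac{3 \operatorname{atan}{\left(3 \right)}}{4}) = 1.
So G(w) = - \frac{- 4 \cos{\left(\frac{2 w^{2}}{3} + 2 w \right)} + 3 \operatorname{atan}{\left(3 w \right)} - 4}{4}.
Check: d/dw[- \frac{- 4 \cos{\left(\frac{2 w^{2}}{3} + 2 w \right)} + 3 \operatorname{atan}{\left(3 w \right)} - 4}{4}] = \frac{- 144 w^{3} \sin{\left(\frac{2 w^{2}}{3} + 2 w \right)} - 216 w^{2} \sin{\left(\frac{2 w^{2}}{3} + 2 w \right)} - 16 w \sin{\left(\frac{2 w^{2}}{3} + 2 w \right)} - 24 \sin{\left(\frac{2 w^{2}}{3} + 2 w \right)} - 27}{108 w^{2} + 12}, which equals G'(w).

G(w) = - \frac{- 4 \cos{\left(\frac{2 w^{2}}{3} + 2 w \right)} + 3 \operatorname{atan}{\left(3 w \right)} - 4}{4}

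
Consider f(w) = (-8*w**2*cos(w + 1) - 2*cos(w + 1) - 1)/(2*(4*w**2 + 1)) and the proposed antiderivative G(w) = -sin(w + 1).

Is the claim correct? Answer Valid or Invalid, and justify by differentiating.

d/dw[G] = -cos(w + 1)
d/dw[G] - f(w) = 1/(8*w**2 + 2) != 0.

Invalid: d/dw[G] - f = 1/(8*w**2 + 2), which is not 0.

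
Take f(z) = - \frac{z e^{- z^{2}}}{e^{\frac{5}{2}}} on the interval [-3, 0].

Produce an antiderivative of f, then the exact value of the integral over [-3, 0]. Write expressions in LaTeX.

Antiderivative: F(z) = \frac{e^{- z^{2}}}{2 e^{\frac{5}{2}}}; value = - \frac{1}{2 e^{\frac{23}{2}}} + \frac{1}{2 e^{\frac{5}{2}}}

The substitution u = - z^{2} - \frac{5}{2} works: f is exactly (dF/du)*(du/dz) for that inner function.
F(z) = \frac{e^{- z^{2}}}{2 e^{\frac{5}{2}}} is an antiderivative of f.
Check: d/dz[\frac{e^{- z^{2}}}{2 e^{\frac{5}{2}}}] = - \frac{z e^{- z^{2}}}{e^{\frac{5}{2}}} = f(z).
F(0) = \frac{1}{2 e^{\frac{5}{2}}}; F(-3) = \frac{1}{2 e^{\frac{23}{2}}}.
Integral = F(0) - F(-3) = - \frac{1}{2 e^{\frac{23}{2}}} + \frac{1}{2 e^{\frac{5}{2}}}.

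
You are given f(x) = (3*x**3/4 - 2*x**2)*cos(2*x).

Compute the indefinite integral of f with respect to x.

F(x) = 3*x**3*sin(2*x)/8 - x**2*sin(2*x) + 9*x**2*cos(2*x)/16 - 9*x*sin(2*x)/16 - x*cos(2*x) + sin(2*x)/2 - 9*cos(2*x)/32 + C

A candidate is checked by its d/dx: the result must match f(x).
Check: d/dx[3*x**3*sin(2*x)/8 - x**2*sin(2*x) + 9*x**2*cos(2*x)/16 - 9*x*sin(2*x)/16 - x*cos(2*x) + sin(2*x)/2 - 9*cos(2*x)/32] = 3*x**3*cos(2*x)/4 - 2*x**2*cos(2*x), which equals f(x).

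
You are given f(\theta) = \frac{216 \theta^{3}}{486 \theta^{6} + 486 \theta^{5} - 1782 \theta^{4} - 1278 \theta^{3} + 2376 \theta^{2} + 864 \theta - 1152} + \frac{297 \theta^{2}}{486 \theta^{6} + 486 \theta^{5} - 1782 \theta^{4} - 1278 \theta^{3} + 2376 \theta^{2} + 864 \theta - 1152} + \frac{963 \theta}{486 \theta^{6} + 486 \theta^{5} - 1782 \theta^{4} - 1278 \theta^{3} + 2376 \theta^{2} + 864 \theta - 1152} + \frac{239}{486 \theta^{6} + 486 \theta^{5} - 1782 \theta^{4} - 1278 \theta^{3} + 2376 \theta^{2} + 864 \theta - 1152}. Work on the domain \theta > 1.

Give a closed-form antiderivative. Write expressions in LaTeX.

Integrate term by term and add the pieces.
Check: d/d\theta[\frac{- 27 \left(\theta - 1\right)^{2} - 5 \left(3 \theta + 4\right)^{2}}{36 \left(\theta - 1\right)^{2} \left(3 \theta + 4\right)^{2}}] = \frac{216 \theta^{3} + 297 \theta^{2} + 963 \theta + 239}{486 \theta^{6} + 486 \theta^{5} - 1782 \theta^{4} - 1278 \theta^{3} + 2376 \theta^{2} + 864 \theta - 1152}, which equals f(\theta).

An antiderivative is F(\theta) = \frac{- 27 \left(\theta - 1\right)^{2} - 5 \left(3 \theta + 4\right)^{2}}{36 \left(\theta - 1\right)^{2} \left(3 \theta + 4\right)^{2}}.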